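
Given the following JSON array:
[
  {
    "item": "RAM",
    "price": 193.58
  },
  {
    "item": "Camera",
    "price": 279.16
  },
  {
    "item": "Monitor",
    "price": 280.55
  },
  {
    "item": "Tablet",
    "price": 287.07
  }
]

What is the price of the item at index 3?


Array index 3 -> Tablet
price = 287.07

ANSWER: 287.07


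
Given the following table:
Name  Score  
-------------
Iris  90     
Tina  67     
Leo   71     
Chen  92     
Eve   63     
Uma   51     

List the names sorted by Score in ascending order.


Sorting by Score (ascending):
  Uma: 51
  Eve: 63
  Tina: 67
  Leo: 71
  Iris: 90
  Chen: 92


ANSWER: Uma, Eve, Tina, Leo, Iris, Chen


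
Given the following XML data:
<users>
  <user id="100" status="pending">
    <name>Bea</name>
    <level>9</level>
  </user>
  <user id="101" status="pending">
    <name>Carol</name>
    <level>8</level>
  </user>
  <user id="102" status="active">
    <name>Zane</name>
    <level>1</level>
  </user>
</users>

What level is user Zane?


Finding user: Zane
<level>1</level>

ANSWER: 1


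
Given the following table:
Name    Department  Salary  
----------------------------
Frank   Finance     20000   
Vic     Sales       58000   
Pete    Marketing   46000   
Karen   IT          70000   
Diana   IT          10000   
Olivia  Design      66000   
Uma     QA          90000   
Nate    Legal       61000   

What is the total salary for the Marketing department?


Marketing department members:
  Pete: 46000
Total = 46000 = 46000

ANSWER: 46000


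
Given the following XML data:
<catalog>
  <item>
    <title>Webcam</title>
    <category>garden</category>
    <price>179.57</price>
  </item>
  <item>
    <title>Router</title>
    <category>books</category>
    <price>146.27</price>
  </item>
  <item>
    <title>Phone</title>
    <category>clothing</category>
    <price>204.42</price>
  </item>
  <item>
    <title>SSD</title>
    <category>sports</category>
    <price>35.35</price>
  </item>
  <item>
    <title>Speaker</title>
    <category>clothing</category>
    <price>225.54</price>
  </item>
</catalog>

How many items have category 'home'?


Scanning <item> elements for <category>home</category>:
Count: 0

ANSWER: 0


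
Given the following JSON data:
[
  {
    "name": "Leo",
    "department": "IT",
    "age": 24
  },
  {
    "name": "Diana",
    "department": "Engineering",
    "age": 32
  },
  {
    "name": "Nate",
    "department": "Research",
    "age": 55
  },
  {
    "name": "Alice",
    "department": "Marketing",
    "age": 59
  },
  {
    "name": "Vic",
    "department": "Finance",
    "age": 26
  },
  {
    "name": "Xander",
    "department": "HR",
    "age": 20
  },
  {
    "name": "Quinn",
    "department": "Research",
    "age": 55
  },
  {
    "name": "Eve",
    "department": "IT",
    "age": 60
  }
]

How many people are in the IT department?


Scanning records for department = IT
  Record 0: Leo
  Record 7: Eve
Count: 2

ANSWER: 2


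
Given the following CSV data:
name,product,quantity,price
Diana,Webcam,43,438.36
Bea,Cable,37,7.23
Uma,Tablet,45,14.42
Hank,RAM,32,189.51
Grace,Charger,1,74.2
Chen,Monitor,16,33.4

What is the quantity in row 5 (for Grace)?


Row 5: Grace
Column 'quantity' = 1

ANSWER: 1


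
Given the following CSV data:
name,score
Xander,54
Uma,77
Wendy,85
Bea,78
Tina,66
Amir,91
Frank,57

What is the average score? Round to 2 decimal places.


Scores: 54, 77, 85, 78, 66, 91, 57
Sum = 508
Count = 7
Average = 508 / 7 = 72.57

ANSWER: 72.57


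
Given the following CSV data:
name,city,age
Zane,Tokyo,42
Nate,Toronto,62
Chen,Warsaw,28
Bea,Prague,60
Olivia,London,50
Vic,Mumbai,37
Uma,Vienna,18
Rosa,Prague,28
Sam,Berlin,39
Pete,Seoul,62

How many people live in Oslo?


Scanning city column for 'Oslo':
Total matches: 0

ANSWER: 0


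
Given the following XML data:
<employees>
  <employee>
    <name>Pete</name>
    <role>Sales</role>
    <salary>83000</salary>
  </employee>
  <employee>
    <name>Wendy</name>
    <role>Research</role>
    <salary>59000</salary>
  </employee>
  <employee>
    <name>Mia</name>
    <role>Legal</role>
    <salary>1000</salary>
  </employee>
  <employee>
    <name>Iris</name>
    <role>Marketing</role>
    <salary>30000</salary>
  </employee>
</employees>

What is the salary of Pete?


Searching for <employee> with <name>Pete</name>
Found at position 1
<salary>83000</salary>

ANSWER: 83000


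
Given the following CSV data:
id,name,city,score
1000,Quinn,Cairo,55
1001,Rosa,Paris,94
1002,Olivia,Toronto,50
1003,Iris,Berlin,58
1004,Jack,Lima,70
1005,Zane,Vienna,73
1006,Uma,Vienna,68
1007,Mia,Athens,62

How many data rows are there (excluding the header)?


Counting rows (excluding header):
Header: id,name,city,score
Data rows: 8

ANSWER: 8


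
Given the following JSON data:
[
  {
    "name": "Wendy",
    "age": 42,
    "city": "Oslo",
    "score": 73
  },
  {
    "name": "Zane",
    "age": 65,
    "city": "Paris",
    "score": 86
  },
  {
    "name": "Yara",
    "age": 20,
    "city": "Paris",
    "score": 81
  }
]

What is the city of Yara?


Looking up record where name = Yara
Record index: 2
Field 'city' = Paris

ANSWER: Paris


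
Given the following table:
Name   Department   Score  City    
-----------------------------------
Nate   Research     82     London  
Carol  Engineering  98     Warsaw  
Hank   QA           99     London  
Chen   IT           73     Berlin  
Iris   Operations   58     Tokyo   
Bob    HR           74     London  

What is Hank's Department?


Row 3: Hank
Department = QA

ANSWER: QA


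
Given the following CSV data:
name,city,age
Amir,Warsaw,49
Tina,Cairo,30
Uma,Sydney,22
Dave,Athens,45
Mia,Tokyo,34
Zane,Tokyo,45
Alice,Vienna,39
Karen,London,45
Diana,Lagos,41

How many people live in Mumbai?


Scanning city column for 'Mumbai':
Total matches: 0

ANSWER: 0


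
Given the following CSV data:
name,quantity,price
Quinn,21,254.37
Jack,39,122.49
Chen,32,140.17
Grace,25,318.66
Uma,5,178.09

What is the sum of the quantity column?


Values in 'quantity' column:
  Row 1: 21
  Row 2: 39
  Row 3: 32
  Row 4: 25
  Row 5: 5
Sum = 21 + 39 + 32 + 25 + 5 = 122

ANSWER: 122


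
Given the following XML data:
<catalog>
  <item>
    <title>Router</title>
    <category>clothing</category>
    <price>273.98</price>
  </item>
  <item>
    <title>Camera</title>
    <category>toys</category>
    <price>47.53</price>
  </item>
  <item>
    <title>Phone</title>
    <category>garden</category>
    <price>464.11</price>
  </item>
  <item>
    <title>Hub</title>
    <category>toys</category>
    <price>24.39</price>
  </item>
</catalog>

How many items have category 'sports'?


Scanning <item> elements for <category>sports</category>:
Count: 0

ANSWER: 0


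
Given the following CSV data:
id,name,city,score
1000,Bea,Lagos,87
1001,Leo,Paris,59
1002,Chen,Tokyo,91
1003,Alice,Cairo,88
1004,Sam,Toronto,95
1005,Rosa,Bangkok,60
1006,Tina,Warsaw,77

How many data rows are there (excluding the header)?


Counting rows (excluding header):
Header: id,name,city,score
Data rows: 7

ANSWER: 7


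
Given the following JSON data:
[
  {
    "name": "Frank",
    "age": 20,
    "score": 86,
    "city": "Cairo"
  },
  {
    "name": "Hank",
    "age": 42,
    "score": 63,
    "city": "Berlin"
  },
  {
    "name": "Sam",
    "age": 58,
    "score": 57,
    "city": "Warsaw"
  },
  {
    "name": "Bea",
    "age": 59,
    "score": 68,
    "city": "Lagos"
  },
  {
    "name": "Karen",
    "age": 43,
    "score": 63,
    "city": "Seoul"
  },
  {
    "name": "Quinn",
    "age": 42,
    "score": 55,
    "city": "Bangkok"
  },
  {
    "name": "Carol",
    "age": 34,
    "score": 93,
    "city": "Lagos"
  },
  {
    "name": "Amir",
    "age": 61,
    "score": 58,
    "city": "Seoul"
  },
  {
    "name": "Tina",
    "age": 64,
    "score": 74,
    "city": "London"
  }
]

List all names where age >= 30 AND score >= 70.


Checking both conditions:
  Frank (age=20, score=86) -> no
  Hank (age=42, score=63) -> no
  Sam (age=58, score=57) -> no
  Bea (age=59, score=68) -> no
  Karen (age=43, score=63) -> no
  Quinn (age=42, score=55) -> no
  Carol (age=34, score=93) -> YES
  Amir (age=61, score=58) -> no
  Tina (age=64, score=74) -> YES


ANSWER: Carol, Tina


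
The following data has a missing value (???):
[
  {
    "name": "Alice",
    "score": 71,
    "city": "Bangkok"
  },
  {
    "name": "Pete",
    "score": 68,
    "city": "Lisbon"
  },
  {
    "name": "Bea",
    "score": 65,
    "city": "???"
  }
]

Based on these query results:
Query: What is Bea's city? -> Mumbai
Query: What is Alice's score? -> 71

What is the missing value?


The missing value is Bea's city
From query: Bea's city = Mumbai

ANSWER: Mumbai


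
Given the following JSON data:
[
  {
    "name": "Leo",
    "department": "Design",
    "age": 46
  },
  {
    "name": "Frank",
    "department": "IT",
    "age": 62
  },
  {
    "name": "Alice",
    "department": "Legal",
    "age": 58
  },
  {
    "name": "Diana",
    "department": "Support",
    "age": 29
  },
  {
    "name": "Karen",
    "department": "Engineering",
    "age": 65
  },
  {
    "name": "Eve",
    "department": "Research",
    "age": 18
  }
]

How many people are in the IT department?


Scanning records for department = IT
  Record 1: Frank
Count: 1

ANSWER: 1


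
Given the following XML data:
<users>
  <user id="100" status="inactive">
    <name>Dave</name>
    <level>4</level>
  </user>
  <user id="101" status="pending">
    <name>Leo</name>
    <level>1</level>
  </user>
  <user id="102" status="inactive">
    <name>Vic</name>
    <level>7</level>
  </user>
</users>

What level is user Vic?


Finding user: Vic
<level>7</level>

ANSWER: 7


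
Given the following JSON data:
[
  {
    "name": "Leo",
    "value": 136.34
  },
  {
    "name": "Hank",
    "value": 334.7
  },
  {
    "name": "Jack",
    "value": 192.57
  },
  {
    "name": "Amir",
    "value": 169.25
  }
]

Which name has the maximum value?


Comparing values:
  Leo: 136.34
  Hank: 334.7
  Jack: 192.57
  Amir: 169.25
Maximum: Hank (334.7)

ANSWER: Hank


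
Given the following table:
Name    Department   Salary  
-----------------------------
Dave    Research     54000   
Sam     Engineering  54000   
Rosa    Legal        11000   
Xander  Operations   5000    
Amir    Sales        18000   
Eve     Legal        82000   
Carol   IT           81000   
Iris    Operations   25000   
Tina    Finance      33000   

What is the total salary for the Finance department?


Finance department members:
  Tina: 33000
Total = 33000 = 33000

ANSWER: 33000


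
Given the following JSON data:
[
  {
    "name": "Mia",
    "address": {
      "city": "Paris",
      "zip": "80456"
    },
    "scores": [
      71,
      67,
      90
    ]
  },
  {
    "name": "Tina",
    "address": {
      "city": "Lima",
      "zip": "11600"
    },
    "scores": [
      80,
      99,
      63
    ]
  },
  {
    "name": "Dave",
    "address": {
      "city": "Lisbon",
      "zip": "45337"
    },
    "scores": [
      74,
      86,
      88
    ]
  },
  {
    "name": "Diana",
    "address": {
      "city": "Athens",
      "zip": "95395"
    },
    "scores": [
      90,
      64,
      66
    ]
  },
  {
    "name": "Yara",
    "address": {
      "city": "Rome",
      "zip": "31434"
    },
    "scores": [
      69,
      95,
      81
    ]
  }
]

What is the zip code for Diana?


Path: records[3].address.zip
Value: 95395

ANSWER: 95395


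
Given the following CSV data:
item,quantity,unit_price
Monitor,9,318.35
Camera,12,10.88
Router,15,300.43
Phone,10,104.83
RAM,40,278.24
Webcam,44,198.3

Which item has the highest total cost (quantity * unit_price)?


Computing row totals:
  Monitor: 2865.15
  Camera: 130.56
  Router: 4506.45
  Phone: 1048.3
  RAM: 11129.6
  Webcam: 8725.2
Maximum: RAM (11129.6)

ANSWER: RAM


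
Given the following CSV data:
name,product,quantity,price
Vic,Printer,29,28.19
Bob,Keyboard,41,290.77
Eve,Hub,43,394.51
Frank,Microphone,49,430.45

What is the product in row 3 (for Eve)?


Row 3: Eve
Column 'product' = Hub

ANSWER: Hub


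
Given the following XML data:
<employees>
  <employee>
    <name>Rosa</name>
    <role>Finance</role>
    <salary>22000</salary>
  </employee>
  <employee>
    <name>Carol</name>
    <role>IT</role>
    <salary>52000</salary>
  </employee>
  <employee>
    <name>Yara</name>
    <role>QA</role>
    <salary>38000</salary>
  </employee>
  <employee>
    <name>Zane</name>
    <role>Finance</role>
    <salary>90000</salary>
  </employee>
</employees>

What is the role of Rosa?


Searching for <employee> with <name>Rosa</name>
Found at position 1
<role>Finance</role>

ANSWER: Finance


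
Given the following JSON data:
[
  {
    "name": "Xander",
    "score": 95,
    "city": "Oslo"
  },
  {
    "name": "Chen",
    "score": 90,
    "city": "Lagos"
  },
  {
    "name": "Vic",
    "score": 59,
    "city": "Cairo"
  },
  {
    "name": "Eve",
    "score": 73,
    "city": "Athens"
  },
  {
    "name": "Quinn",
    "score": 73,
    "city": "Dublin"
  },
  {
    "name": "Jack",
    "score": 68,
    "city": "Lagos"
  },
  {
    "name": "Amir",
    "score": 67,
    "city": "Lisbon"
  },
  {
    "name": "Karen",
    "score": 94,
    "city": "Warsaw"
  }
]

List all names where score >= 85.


Filtering records where score >= 85:
  Xander (score=95) -> YES
  Chen (score=90) -> YES
  Vic (score=59) -> no
  Eve (score=73) -> no
  Quinn (score=73) -> no
  Jack (score=68) -> no
  Amir (score=67) -> no
  Karen (score=94) -> YES


ANSWER: Xander, Chen, Karen


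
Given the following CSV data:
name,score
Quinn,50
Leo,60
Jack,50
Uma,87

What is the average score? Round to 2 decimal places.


Scores: 50, 60, 50, 87
Sum = 247
Count = 4
Average = 247 / 4 = 61.75

ANSWER: 61.75


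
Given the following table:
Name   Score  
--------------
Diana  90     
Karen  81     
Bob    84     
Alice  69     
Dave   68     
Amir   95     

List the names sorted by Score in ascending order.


Sorting by Score (ascending):
  Dave: 68
  Alice: 69
  Karen: 81
  Bob: 84
  Diana: 90
  Amir: 95


ANSWER: Dave, Alice, Karen, Bob, Diana, Amir


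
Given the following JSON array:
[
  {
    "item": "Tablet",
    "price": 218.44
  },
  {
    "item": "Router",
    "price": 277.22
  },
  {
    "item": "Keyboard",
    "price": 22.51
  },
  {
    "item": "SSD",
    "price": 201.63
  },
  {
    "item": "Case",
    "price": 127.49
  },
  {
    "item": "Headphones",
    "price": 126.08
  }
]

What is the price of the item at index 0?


Array index 0 -> Tablet
price = 218.44

ANSWER: 218.44


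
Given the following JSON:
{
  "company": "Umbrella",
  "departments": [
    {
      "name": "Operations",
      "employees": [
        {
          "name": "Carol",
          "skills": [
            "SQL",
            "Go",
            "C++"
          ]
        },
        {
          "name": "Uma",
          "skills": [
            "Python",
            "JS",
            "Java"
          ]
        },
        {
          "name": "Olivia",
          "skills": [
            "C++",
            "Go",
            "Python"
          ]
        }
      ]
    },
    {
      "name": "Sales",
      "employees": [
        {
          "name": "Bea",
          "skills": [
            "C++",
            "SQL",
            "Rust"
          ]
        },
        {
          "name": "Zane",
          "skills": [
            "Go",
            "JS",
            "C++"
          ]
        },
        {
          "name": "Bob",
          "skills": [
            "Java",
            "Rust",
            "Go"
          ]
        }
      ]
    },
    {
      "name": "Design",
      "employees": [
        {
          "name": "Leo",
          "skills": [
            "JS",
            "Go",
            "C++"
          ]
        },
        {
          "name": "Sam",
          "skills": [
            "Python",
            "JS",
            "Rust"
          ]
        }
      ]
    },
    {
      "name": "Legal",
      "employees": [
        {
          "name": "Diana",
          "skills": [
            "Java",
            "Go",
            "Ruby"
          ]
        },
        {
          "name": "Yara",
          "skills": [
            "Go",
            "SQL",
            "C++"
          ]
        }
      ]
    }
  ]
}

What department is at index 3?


Path: departments[3].name
Value: Legal

ANSWER: Legal


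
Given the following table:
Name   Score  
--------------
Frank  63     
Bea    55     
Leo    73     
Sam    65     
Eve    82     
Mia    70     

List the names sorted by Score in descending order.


Sorting by Score (descending):
  Eve: 82
  Leo: 73
  Mia: 70
  Sam: 65
  Frank: 63
  Bea: 55


ANSWER: Eve, Leo, Mia, Sam, Frank, Bea


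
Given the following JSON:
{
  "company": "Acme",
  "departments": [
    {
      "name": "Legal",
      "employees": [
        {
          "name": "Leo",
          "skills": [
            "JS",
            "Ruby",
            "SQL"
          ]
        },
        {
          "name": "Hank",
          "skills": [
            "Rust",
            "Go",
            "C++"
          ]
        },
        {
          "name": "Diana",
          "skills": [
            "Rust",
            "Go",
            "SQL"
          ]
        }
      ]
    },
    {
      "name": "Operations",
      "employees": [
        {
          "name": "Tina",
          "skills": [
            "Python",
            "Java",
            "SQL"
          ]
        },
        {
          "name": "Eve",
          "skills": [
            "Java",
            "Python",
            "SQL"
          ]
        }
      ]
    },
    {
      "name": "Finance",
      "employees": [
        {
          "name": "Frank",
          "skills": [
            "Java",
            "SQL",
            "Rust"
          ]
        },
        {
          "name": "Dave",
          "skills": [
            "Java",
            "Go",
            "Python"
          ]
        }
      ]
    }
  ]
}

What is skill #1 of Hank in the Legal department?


Path: departments[0].employees[1].skills[0]
Value: Rust

ANSWER: Rust


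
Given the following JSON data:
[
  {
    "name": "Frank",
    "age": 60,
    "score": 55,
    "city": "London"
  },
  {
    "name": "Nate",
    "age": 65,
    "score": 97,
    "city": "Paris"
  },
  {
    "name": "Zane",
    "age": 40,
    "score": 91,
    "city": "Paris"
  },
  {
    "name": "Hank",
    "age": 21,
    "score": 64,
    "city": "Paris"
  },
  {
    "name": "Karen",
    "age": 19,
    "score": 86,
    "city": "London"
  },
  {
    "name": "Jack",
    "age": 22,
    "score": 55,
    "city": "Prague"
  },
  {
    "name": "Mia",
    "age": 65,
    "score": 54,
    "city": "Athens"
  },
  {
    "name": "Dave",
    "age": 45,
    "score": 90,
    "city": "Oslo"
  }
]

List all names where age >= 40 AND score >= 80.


Checking both conditions:
  Frank (age=60, score=55) -> no
  Nate (age=65, score=97) -> YES
  Zane (age=40, score=91) -> YES
  Hank (age=21, score=64) -> no
  Karen (age=19, score=86) -> no
  Jack (age=22, score=55) -> no
  Mia (age=65, score=54) -> no
  Dave (age=45, score=90) -> YES


ANSWER: Nate, Zane, Dave


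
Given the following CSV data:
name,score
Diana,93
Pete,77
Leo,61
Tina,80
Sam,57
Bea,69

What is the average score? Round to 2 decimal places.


Scores: 93, 77, 61, 80, 57, 69
Sum = 437
Count = 6
Average = 437 / 6 = 72.83

ANSWER: 72.83


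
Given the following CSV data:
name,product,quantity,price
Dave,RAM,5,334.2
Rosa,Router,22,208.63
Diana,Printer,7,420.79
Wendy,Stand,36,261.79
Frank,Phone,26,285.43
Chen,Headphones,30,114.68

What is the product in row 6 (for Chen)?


Row 6: Chen
Column 'product' = Headphones

ANSWER: Headphones


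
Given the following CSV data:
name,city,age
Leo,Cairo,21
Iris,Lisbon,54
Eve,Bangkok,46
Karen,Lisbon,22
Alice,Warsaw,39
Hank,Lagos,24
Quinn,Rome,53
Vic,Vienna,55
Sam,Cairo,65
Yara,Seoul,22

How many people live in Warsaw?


Scanning city column for 'Warsaw':
  Row 5: Alice -> MATCH
Total matches: 1

ANSWER: 1


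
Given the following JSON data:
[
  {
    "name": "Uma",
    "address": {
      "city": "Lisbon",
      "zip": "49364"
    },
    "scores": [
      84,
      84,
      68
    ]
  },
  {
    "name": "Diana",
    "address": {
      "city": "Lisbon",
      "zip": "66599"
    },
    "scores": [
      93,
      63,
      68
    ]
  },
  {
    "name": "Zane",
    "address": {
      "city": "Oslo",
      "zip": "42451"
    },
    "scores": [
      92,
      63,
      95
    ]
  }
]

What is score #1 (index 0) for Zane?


Path: records[2].scores[0]
Value: 92

ANSWER: 92


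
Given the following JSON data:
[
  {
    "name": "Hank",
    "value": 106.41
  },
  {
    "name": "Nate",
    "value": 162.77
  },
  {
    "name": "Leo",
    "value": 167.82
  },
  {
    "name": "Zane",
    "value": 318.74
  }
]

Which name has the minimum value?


Comparing values:
  Hank: 106.41
  Nate: 162.77
  Leo: 167.82
  Zane: 318.74
Minimum: Hank (106.41)

ANSWER: Hank


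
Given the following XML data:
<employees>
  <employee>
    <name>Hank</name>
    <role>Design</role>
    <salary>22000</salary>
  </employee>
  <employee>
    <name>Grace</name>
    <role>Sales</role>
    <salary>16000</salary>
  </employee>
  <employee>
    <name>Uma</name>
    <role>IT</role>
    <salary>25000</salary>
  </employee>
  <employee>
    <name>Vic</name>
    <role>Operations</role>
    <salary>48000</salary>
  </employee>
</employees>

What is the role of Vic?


Searching for <employee> with <name>Vic</name>
Found at position 4
<role>Operations</role>

ANSWER: Operations


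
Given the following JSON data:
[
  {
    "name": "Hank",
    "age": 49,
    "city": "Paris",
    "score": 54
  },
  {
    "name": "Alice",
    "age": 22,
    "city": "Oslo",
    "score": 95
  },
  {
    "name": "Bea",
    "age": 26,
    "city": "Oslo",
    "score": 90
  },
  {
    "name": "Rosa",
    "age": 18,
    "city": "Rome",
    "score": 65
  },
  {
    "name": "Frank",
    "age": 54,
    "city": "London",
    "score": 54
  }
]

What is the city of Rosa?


Looking up record where name = Rosa
Record index: 3
Field 'city' = Rome

ANSWER: Rome


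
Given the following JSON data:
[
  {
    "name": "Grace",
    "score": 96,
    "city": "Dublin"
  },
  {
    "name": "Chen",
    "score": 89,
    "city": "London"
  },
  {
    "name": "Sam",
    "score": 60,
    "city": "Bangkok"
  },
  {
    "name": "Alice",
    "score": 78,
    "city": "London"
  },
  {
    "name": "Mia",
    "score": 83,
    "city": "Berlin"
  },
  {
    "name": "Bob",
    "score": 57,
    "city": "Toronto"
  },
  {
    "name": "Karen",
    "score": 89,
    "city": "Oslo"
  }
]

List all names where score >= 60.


Filtering records where score >= 60:
  Grace (score=96) -> YES
  Chen (score=89) -> YES
  Sam (score=60) -> YES
  Alice (score=78) -> YES
  Mia (score=83) -> YES
  Bob (score=57) -> no
  Karen (score=89) -> YES


ANSWER: Grace, Chen, Sam, Alice, Mia, Karen


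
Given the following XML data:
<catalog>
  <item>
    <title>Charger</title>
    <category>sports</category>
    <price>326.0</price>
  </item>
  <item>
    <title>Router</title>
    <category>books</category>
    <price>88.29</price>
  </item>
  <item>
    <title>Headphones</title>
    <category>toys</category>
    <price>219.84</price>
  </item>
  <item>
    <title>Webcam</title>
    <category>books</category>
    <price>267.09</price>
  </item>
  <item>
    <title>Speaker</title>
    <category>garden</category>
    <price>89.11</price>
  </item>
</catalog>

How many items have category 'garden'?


Scanning <item> elements for <category>garden</category>:
  Item 5: Speaker -> MATCH
Count: 1

ANSWER: 1


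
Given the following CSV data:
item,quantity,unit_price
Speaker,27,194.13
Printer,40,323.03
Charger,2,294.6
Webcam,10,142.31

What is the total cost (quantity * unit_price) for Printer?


Row: Printer
quantity = 40
unit_price = 323.03
total = 40 * 323.03 = 12921.2

ANSWER: 12921.2


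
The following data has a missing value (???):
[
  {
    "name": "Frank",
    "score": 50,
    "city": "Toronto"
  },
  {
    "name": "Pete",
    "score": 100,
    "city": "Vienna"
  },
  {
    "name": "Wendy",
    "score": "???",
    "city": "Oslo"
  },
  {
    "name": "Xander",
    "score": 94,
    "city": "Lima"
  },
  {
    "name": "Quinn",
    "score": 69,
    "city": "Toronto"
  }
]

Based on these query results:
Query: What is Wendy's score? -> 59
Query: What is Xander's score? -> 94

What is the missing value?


The missing value is Wendy's score
From query: Wendy's score = 59

ANSWER: 59


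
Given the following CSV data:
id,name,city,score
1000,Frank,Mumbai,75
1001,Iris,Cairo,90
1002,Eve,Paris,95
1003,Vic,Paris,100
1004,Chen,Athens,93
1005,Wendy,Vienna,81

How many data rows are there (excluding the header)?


Counting rows (excluding header):
Header: id,name,city,score
Data rows: 6

ANSWER: 6


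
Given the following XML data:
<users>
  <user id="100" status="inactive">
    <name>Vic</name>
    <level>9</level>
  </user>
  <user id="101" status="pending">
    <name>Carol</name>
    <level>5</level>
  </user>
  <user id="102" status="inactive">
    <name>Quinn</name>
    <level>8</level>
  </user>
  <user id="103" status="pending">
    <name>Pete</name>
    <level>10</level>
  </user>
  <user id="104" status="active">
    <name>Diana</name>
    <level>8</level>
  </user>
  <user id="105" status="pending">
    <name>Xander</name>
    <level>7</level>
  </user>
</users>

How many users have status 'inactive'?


Counting users with status='inactive':
  Vic (id=100) -> MATCH
  Quinn (id=102) -> MATCH
Count: 2

ANSWER: 2


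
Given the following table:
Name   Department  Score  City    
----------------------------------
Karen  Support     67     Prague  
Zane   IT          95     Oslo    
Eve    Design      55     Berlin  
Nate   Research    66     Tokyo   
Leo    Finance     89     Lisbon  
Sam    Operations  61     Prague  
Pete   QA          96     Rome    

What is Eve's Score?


Row 3: Eve
Score = 55

ANSWER: 55


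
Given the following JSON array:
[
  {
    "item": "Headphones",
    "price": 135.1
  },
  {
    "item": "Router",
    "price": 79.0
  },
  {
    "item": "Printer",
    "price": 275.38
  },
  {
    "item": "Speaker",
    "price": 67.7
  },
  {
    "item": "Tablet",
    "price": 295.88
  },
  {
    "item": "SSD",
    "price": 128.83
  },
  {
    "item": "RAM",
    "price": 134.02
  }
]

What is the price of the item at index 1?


Array index 1 -> Router
price = 79.0

ANSWER: 79.0


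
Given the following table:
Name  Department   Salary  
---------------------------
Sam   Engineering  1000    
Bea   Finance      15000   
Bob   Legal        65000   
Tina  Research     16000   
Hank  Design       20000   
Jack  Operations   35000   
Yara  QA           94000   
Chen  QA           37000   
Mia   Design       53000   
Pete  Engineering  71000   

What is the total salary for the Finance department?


Finance department members:
  Bea: 15000
Total = 15000 = 15000

ANSWER: 15000


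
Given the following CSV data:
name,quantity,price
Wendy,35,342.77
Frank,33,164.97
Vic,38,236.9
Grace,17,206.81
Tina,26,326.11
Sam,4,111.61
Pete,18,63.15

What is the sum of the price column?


Values in 'price' column:
  Row 1: 342.77
  Row 2: 164.97
  Row 3: 236.9
  Row 4: 206.81
  Row 5: 326.11
  Row 6: 111.61
  Row 7: 63.15
Sum = 342.77 + 164.97 + 236.9 + 206.81 + 326.11 + 111.61 + 63.15 = 1452.32

ANSWER: 1452.32


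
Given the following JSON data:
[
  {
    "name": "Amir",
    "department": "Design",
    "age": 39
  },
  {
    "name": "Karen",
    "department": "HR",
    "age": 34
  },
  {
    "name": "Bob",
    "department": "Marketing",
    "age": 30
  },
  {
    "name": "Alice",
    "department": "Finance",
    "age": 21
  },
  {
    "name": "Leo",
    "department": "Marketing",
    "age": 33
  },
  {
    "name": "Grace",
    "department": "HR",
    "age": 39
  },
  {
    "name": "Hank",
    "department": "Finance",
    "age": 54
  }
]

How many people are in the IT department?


Scanning records for department = IT
  No matches found
Count: 0

ANSWER: 0


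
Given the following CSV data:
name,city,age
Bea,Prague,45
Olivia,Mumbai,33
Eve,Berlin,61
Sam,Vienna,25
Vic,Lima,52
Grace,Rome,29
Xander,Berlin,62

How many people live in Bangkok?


Scanning city column for 'Bangkok':
Total matches: 0

ANSWER: 0


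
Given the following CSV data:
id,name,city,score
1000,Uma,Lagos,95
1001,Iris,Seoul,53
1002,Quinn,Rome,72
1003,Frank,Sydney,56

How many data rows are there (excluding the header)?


Counting rows (excluding header):
Header: id,name,city,score
Data rows: 4

ANSWER: 4


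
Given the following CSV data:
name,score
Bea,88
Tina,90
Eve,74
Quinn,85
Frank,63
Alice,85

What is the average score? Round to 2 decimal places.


Scores: 88, 90, 74, 85, 63, 85
Sum = 485
Count = 6
Average = 485 / 6 = 80.83

ANSWER: 80.83


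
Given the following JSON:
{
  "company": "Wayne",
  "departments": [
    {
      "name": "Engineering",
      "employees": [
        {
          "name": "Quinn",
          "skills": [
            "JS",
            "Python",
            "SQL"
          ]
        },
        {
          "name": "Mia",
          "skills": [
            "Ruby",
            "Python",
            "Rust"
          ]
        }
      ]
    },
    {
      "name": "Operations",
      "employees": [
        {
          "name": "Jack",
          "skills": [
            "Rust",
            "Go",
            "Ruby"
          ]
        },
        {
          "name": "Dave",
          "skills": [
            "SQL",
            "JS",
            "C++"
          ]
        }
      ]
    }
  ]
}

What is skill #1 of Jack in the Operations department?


Path: departments[1].employees[0].skills[0]
Value: Rust

ANSWER: Rust


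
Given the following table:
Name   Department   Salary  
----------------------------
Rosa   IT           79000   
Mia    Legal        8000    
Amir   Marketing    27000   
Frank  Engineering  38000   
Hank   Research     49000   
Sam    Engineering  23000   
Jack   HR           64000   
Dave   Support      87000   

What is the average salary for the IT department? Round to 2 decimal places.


IT department members:
  Rosa: 79000
Sum = 79000
Count = 1
Average = 79000 / 1 = 79000.00

ANSWER: 79000.00


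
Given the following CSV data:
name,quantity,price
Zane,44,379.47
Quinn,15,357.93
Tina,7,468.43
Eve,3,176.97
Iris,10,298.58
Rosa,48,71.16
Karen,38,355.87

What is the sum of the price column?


Values in 'price' column:
  Row 1: 379.47
  Row 2: 357.93
  Row 3: 468.43
  Row 4: 176.97
  Row 5: 298.58
  Row 6: 71.16
  Row 7: 355.87
Sum = 379.47 + 357.93 + 468.43 + 176.97 + 298.58 + 71.16 + 355.87 = 2108.41

ANSWER: 2108.41


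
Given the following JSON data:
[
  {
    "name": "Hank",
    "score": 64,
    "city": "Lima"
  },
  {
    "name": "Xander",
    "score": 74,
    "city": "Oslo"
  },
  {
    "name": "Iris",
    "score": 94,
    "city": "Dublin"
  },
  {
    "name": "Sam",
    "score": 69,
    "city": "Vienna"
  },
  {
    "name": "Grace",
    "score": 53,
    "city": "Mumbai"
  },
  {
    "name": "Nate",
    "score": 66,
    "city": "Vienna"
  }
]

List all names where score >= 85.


Filtering records where score >= 85:
  Hank (score=64) -> no
  Xander (score=74) -> no
  Iris (score=94) -> YES
  Sam (score=69) -> no
  Grace (score=53) -> no
  Nate (score=66) -> no


ANSWER: Iris


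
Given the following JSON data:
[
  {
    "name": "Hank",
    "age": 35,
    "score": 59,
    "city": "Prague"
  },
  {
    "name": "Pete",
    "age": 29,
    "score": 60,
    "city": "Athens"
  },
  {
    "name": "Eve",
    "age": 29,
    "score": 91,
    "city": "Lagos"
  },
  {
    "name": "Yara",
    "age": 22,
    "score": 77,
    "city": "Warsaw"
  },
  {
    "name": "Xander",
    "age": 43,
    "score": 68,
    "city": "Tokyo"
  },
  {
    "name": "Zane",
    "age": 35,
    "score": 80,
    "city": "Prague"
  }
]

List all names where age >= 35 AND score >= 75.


Checking both conditions:
  Hank (age=35, score=59) -> no
  Pete (age=29, score=60) -> no
  Eve (age=29, score=91) -> no
  Yara (age=22, score=77) -> no
  Xander (age=43, score=68) -> no
  Zane (age=35, score=80) -> YES


ANSWER: Zane


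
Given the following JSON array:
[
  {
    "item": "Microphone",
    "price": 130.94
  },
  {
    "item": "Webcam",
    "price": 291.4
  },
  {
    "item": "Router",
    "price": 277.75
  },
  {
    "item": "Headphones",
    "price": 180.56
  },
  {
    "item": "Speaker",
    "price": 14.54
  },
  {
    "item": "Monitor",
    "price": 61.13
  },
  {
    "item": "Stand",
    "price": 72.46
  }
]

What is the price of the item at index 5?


Array index 5 -> Monitor
price = 61.13

ANSWER: 61.13


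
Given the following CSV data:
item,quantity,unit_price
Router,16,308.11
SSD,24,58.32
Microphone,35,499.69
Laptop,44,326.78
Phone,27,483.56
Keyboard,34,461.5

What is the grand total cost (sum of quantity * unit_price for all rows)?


Computing row totals:
  Router: 16 * 308.11 = 4929.76
  SSD: 24 * 58.32 = 1399.68
  Microphone: 35 * 499.69 = 17489.15
  Laptop: 44 * 326.78 = 14378.32
  Phone: 27 * 483.56 = 13056.12
  Keyboard: 34 * 461.5 = 15691.0
Grand total = 4929.76 + 1399.68 + 17489.15 + 14378.32 + 13056.12 + 15691.0 = 66944.03

ANSWER: 66944.03


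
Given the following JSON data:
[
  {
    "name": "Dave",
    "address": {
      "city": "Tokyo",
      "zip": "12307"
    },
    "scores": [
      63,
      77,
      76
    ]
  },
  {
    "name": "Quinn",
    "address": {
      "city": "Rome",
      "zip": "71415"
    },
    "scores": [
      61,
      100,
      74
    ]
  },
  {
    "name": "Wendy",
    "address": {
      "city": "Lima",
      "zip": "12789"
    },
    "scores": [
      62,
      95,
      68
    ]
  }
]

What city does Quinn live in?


Path: records[1].address.city
Value: Rome

ANSWER: Rome


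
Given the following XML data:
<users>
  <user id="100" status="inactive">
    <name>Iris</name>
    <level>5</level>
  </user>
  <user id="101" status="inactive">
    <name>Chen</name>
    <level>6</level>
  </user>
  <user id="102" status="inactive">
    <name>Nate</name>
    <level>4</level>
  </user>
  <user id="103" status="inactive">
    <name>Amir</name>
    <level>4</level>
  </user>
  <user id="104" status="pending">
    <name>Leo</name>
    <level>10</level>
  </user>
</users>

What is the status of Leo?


Finding user with name = Leo
user id="104" status="pending"

ANSWER: pending


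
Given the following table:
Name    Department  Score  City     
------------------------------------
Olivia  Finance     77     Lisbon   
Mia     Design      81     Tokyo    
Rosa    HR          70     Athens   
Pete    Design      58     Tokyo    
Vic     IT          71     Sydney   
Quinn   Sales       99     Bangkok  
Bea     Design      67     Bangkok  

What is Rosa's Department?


Row 3: Rosa
Department = HR

ANSWER: HR


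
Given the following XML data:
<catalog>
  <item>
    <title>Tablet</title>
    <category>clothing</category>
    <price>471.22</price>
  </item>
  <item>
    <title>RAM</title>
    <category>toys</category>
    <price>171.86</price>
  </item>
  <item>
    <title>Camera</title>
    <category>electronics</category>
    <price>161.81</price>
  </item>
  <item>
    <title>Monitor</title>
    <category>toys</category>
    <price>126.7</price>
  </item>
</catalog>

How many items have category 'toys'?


Scanning <item> elements for <category>toys</category>:
  Item 2: RAM -> MATCH
  Item 4: Monitor -> MATCH
Count: 2

ANSWER: 2


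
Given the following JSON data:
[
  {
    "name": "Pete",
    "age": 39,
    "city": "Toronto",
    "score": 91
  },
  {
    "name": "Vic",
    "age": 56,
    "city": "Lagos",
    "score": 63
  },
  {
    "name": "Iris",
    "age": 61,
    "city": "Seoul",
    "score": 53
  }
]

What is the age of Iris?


Looking up record where name = Iris
Record index: 2
Field 'age' = 61

ANSWER: 61


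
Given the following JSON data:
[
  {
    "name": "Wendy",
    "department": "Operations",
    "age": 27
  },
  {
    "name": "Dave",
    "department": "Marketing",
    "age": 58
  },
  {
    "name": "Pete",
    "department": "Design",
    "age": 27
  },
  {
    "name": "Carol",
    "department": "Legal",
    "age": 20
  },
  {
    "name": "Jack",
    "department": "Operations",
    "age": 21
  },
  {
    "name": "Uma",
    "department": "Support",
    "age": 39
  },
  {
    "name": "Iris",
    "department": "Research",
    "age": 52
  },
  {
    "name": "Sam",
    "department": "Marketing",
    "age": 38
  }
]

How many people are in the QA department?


Scanning records for department = QA
  No matches found
Count: 0

ANSWER: 0


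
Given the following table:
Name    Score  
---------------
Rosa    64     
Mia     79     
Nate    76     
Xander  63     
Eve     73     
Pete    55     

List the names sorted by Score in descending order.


Sorting by Score (descending):
  Mia: 79
  Nate: 76
  Eve: 73
  Rosa: 64
  Xander: 63
  Pete: 55


ANSWER: Mia, Nate, Eve, Rosa, Xander, Pete


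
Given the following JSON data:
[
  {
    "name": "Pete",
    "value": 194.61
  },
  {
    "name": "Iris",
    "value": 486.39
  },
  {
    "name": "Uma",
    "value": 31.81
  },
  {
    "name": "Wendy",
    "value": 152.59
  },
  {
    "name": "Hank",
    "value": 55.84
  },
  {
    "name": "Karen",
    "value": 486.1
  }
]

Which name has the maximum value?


Comparing values:
  Pete: 194.61
  Iris: 486.39
  Uma: 31.81
  Wendy: 152.59
  Hank: 55.84
  Karen: 486.1
Maximum: Iris (486.39)

ANSWER: Iris


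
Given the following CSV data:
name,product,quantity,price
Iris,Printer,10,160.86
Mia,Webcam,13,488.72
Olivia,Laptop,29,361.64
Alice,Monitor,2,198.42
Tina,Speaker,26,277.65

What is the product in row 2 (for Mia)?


Row 2: Mia
Column 'product' = Webcam

ANSWER: Webcam


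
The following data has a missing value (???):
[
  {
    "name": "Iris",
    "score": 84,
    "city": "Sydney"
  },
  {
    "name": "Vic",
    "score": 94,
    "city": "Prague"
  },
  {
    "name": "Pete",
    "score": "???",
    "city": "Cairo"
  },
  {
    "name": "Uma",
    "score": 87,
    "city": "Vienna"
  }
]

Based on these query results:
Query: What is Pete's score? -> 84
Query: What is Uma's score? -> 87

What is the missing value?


The missing value is Pete's score
From query: Pete's score = 84

ANSWER: 84


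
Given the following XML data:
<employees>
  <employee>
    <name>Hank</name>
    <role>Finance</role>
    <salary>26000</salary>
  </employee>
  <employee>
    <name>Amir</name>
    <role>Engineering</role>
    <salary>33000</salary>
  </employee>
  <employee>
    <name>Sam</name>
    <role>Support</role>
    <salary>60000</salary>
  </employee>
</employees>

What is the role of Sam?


Searching for <employee> with <name>Sam</name>
Found at position 3
<role>Support</role>

ANSWER: Support


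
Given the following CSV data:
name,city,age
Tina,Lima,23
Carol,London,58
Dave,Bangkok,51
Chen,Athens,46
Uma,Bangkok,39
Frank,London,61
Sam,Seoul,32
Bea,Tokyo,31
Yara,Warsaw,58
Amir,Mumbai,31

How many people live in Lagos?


Scanning city column for 'Lagos':
Total matches: 0

ANSWER: 0


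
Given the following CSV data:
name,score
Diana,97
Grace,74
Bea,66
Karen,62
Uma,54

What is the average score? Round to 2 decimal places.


Scores: 97, 74, 66, 62, 54
Sum = 353
Count = 5
Average = 353 / 5 = 70.60

ANSWER: 70.60


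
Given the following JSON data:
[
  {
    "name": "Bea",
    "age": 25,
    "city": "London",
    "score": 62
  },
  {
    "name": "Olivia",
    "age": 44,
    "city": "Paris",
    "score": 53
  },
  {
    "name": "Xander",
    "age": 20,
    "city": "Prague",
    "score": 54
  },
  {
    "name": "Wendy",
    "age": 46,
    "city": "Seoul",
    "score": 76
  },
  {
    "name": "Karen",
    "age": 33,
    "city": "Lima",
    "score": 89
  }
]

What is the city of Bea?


Looking up record where name = Bea
Record index: 0
Field 'city' = London

ANSWER: London


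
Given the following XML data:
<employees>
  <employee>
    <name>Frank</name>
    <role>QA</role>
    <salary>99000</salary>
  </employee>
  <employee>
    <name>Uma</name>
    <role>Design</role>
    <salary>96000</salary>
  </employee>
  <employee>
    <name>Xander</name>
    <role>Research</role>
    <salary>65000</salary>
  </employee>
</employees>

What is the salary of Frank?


Searching for <employee> with <name>Frank</name>
Found at position 1
<salary>99000</salary>

ANSWER: 99000
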